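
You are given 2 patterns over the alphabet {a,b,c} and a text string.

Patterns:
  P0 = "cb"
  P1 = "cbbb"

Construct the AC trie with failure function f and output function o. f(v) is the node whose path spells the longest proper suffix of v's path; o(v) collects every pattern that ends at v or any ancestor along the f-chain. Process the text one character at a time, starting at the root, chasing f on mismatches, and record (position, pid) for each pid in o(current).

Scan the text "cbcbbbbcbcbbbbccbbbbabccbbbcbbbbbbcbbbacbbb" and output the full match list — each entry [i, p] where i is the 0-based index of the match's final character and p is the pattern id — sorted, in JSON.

Construct AC machine:
Trie nodes:
  0='ε' goto c→1
  1='c' goto b→2
  2='cb' goto b→3  [P0 ends]
  3='cbb' goto b→4
  4='cbbb' goto ·  [P1 ends]

BFS fail/out derivation:
  n1('c'): parent n0 fail=0; on 'c' 0 → fail=0;  out ∅∪∅=∅
  n2('cb'): parent n1 fail=0; on 'b' 0 → fail=0;  out {0}∪∅={0}
  n3('cbb'): parent n2 fail=0; on 'b' 0 → fail=0;  out ∅∪∅=∅
  n4('cbbb'): parent n3 fail=0; on 'b' 0 → fail=0;  out {1}∪∅={1}

Text stream:
pos 0 'c': at 1
pos 1 'b': at 2  → match P0@[0:1]
pos 2 'c': at 1 (fail-walked)
pos 3 'b': at 2  → match P0@[2:3]
pos 4 'b': at 3
pos 5 'b': at 4  → match P1@[2:5]
pos 6 'b': at 0 (fail-walked)
pos 7 'c': at 1
pos 8 'b': at 2  → match P0@[7:8]
pos 9 'c': at 1 (fail-walked)
pos 10 'b': at 2  → match P0@[9:10]
pos 11 'b': at 3
pos 12 'b': at 4  → match P1@[9:12]
pos 13 'b': at 0 (fail-walked)
pos 14 'c': at 1
pos 15 'c': at 1 (fail-walked)
pos 16 'b': at 2  → match P0@[15:16]
pos 17 'b': at 3
pos 18 'b': at 4  → match P1@[15:18]
pos 19 'b': at 0 (fail-walked)
pos 20 'a': at 0
pos 21 'b': at 0
pos 22 'c': at 1
pos 23 'c': at 1 (fail-walked)
pos 24 'b': at 2  → match P0@[23:24]
pos 25 'b': at 3
pos 26 'b': at 4  → match P1@[23:26]
pos 27 'c': at 1 (fail-walked)
pos 28 'b': at 2  → match P0@[27:28]
pos 29 'b': at 3
pos 30 'b': at 4  → match P1@[27:30]
pos 31 'b': at 0 (fail-walked)
pos 32 'b': at 0
pos 33 'b': at 0
pos 34 'c': at 1
pos 35 'b': at 2  → match P0@[34:35]
pos 36 'b': at 3
pos 37 'b': at 4  → match P1@[34:37]
pos 38 'a': at 0 (fail-walked)
pos 39 'c': at 1
pos 40 'b': at 2  → match P0@[39:40]
pos 41 'b': at 3
pos 42 'b': at 4  → match P1@[39:42]

Matches: [[1,0],[3,0],[5,1],[8,0],[10,0],[12,1],[16,0],[18,1],[24,0],[26,1],[28,0],[30,1],[35,0],[37,1],[40,0],[42,1]]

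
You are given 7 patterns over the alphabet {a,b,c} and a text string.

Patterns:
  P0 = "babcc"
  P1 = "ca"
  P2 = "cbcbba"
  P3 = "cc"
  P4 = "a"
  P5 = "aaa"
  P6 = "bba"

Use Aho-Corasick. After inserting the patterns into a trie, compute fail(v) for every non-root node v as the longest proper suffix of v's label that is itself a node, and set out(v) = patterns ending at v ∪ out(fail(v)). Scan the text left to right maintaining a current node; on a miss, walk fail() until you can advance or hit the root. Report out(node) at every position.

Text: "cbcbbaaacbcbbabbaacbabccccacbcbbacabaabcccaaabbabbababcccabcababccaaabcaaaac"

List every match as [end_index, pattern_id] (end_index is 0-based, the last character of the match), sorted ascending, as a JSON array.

Construct AC machine:
Trie nodes:
  n0 'ε': a→14 b→1 c→6
  n1 'b': a→2 b→17
  n2 'ba': b→3
  n3 'bab': c→4
  n4 'babc': c→5
  n5 'babcc': ·  ←P0
  n6 'c': a→7 b→8 c→13
  n7 'ca': ·  ←P1
  n8 'cb': c→9
  n9 'cbc': b→10
  n10 'cbcb': b→11
  n11 'cbcbb': a→12
  n12 'cbcbba': ·  ←P2
  n13 'cc': ·  ←P3
  n14 'a': a→15  ←P4
  n15 'aa': a→16
  n16 'aaa': ·  ←P5
  n17 'bb': a→18
  n18 'bba': ·  ←P6

Failure links (BFS by depth):
  n1('b'): parent n0 fail=0; on 'b' 0 → fail=0;  out ∅∪∅=∅
  n6('c'): parent n0 fail=0; on 'c' 0 → fail=0;  out ∅∪∅=∅
  n14('a'): parent n0 fail=0; on 'a' 0 → fail=0;  out {4}∪∅={4}
  n2('ba'): parent n1 fail=0; on 'a' 0 → fail=14;  out ∅∪{4}={4}
  n7('ca'): parent n6 fail=0; on 'a' 0 → fail=14;  out {1}∪{4}={1,4}
  n8('cb'): parent n6 fail=0; on 'b' 0 → fail=1;  out ∅∪∅=∅
  n13('cc'): parent n6 fail=0; on 'c' 0 → fail=6;  out {3}∪∅={3}
  n15('aa'): parent n14 fail=0; on 'a' 0 → fail=14;  out ∅∪{4}={4}
  n17('bb'): parent n1 fail=0; on 'b' 0 → fail=1;  out ∅∪∅=∅
  n3('bab'): parent n2 fail=14; on 'b' 14→0 → fail=1;  out ∅∪∅=∅
  n9('cbc'): parent n8 fail=1; on 'c' 1→0 → fail=6;  out ∅∪∅=∅
  n16('aaa'): parent n15 fail=14; on 'a' 14 → fail=15;  out {5}∪{4}={4,5}
  n18('bba'): parent n17 fail=1; on 'a' 1 → fail=2;  out {6}∪{4}={4,6}
  n4('babc'): parent n3 fail=1; on 'c' 1→0 → fail=6;  out ∅∪∅=∅
  n10('cbcb'): parent n9 fail=6; on 'b' 6 → fail=8;  out ∅∪∅=∅
  n5('babcc'): parent n4 fail=6; on 'c' 6 → fail=13;  out {0}∪{3}={0,3}
  n11('cbcbb'): parent n10 fail=8; on 'b' 8→1 → fail=17;  out ∅∪∅=∅
  n12('cbcbba'): parent n11 fail=17; on 'a' 17 → fail=18;  out {2}∪{4,6}={2,4,6}

Run:
pos 0 'c': at 6
pos 1 'b': at 8
pos 2 'c': at 9
pos 3 'b': at 10
pos 4 'b': at 11
pos 5 'a': at 12  → match P2@[0:5],P4@[5:5],P6@[3:5]
pos 6 'a': at 15 ·f  → match P4@[6:6]
pos 7 'a': at 16  → match P4@[7:7],P5@[5:7]
pos 8 'c': at 6 ·f
pos 9 'b': at 8
pos 10 'c': at 9
pos 11 'b': at 10
pos 12 'b': at 11
pos 13 'a': at 12  → match P2@[8:13],P4@[13:13],P6@[11:13]
pos 14 'b': at 3 ·f
pos 15 'b': at 17 ·f
pos 16 'a': at 18  → match P4@[16:16],P6@[14:16]
pos 17 'a': at 15 ·f  → match P4@[17:17]
pos 18 'c': at 6 ·f
pos 19 'b': at 8
pos 20 'a': at 2 ·f  → match P4@[20:20]
pos 21 'b': at 3
pos 22 'c': at 4
pos 23 'c': at 5  → match P0@[19:23],P3@[22:23]
pos 24 'c': at 13 ·f  → match P3@[23:24]
pos 25 'c': at 13 ·f  → match P3@[24:25]
pos 26 'a': at 7 ·f  → match P1@[25:26],P4@[26:26]
pos 27 'c': at 6 ·f
pos 28 'b': at 8
pos 29 'c': at 9
pos 30 'b': at 10
pos 31 'b': at 11
pos 32 'a': at 12  → match P2@[27:32],P4@[32:32],P6@[30:32]
pos 33 'c': at 6 ·f
pos 34 'a': at 7  → match P1@[33:34],P4@[34:34]
pos 35 'b': at 1 ·f
pos 36 'a': at 2  → match P4@[36:36]
pos 37 'a': at 15 ·f  → match P4@[37:37]
pos 38 'b': at 1 ·f
pos 39 'c': at 6 ·f
pos 40 'c': at 13  → match P3@[39:40]
pos 41 'c': at 13 ·f  → match P3@[40:41]
pos 42 'a': at 7 ·f  → match P1@[41:42],P4@[42:42]
pos 43 'a': at 15 ·f  → match P4@[43:43]
pos 44 'a': at 16  → match P4@[44:44],P5@[42:44]
pos 45 'b': at 1 ·f
pos 46 'b': at 17
pos 47 'a': at 18  → match P4@[47:47],P6@[45:47]
pos 48 'b': at 3 ·f
pos 49 'b': at 17 ·f
pos 50 'a': at 18  → match P4@[50:50],P6@[48:50]
pos 51 'b': at 3 ·f
pos 52 'a': at 2 ·f  → match P4@[52:52]
pos 53 'b': at 3
pos 54 'c': at 4
pos 55 'c': at 5  → match P0@[51:55],P3@[54:55]
pos 56 'c': at 13 ·f  → match P3@[55:56]
pos 57 'a': at 7 ·f  → match P1@[56:57],P4@[57:57]
pos 58 'b': at 1 ·f
pos 59 'c': at 6 ·f
pos 60 'a': at 7  → match P1@[59:60],P4@[60:60]
pos 61 'b': at 1 ·f
pos 62 'a': at 2  → match P4@[62:62]
pos 63 'b': at 3
pos 64 'c': at 4
pos 65 'c': at 5  → match P0@[61:65],P3@[64:65]
pos 66 'a': at 7 ·f  → match P1@[65:66],P4@[66:66]
pos 67 'a': at 15 ·f  → match P4@[67:67]
pos 68 'a': at 16  → match P4@[68:68],P5@[66:68]
pos 69 'b': at 1 ·f
pos 70 'c': at 6 ·f
pos 71 'a': at 7  → match P1@[70:71],P4@[71:71]
pos 72 'a': at 15 ·f  → match P4@[72:72]
pos 73 'a': at 16  → match P4@[73:73],P5@[71:73]
pos 74 'a': at 16 ·f  → match P4@[74:74],P5@[72:74]
pos 75 'c': at 6 ·f

Matches: [[5,2],[5,4],[5,6],[6,4],[7,4],[7,5],[13,2],[13,4],[13,6],[16,4],[16,6],[17,4],[20,4],[23,0],[23,3],[24,3],[25,3],[26,1],[26,4],[32,2],[32,4],[32,6],[34,1],[34,4],[36,4],[37,4],[40,3],[41,3],[42,1],[42,4],[43,4],[44,4],[44,5],[47,4],[47,6],[50,4],[50,6],[52,4],[55,0],[55,3],[56,3],[57,1],[57,4],[60,1],[60,4],[62,4],[65,0],[65,3],[66,1],[66,4],[67,4],[68,4],[68,5],[71,1],[71,4],[72,4],[73,4],[73,5],[74,4],[74,5]]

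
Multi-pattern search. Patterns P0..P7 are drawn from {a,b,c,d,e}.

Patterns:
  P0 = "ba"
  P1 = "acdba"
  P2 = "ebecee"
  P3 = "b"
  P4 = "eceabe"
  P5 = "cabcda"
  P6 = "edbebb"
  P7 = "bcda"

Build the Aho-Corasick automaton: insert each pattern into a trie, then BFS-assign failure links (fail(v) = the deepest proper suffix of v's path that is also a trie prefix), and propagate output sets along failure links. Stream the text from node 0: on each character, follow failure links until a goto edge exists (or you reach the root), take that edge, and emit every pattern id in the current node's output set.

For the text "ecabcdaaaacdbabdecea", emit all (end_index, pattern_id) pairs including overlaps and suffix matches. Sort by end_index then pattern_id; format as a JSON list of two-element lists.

Construct AC machine:
Trie (insert patterns):
  n0 'ε': a→3 b→1 c→19 e→8
  n1 'b': a→2 c→30  [P3 ends]
  n2 'ba': ·  [P0 ends]
  n3 'a': c→4
  n4 'ac': d→5
  n5 'acd': b→6
  n6 'acdb': a→7
  n7 'acdba': ·  [P1 ends]
  n8 'e': b→9 c→14 d→25
  n9 'eb': e→10
  n10 'ebe': c→11
  n11 'ebec': e→12
  n12 'ebece': e→13
  n13 'ebecee': ·  [P2 ends]
  n14 'ec': e→15
  n15 'ece': a→16
  n16 'ecea': b→17
  n17 'eceab': e→18
  n18 'eceabe': ·  [P4 ends]
  n19 'c': a→20
  n20 'ca': b→21
  n21 'cab': c→22
  n22 'cabc': d→23
  n23 'cabcd': a→24
  n24 'cabcda': ·  [P5 ends]
  n25 'ed': b→26
  n26 'edb': e→27
  n27 'edbe': b→28
  n28 'edbeb': b→29
  n29 'edbebb': ·  [P6 ends]
  n30 'bc': d→31
  n31 'bcd': a→32
  n32 'bcda': ·  [P7 ends]

BFS fail/out derivation:
  n1('b'): parent n0 fail=0; on 'b' 0 → fail=0;  out {3}∪∅={3}
  n3('a'): parent n0 fail=0; on 'a' 0 → fail=0;  out ∅∪∅=∅
  n8('e'): parent n0 fail=0; on 'e' 0 → fail=0;  out ∅∪∅=∅
  n19('c'): parent n0 fail=0; on 'c' 0 → fail=0;  out ∅∪∅=∅
  n2('ba'): parent n1 fail=0; on 'a' 0 → fail=3;  out {0}∪∅={0}
  n4('ac'): parent n3 fail=0; on 'c' 0 → fail=19;  out ∅∪∅=∅
  n9('eb'): parent n8 fail=0; on 'b' 0 → fail=1;  out ∅∪{3}={3}
  n14('ec'): parent n8 fail=0; on 'c' 0 → fail=19;  out ∅∪∅=∅
  n20('ca'): parent n19 fail=0; on 'a' 0 → fail=3;  out ∅∪∅=∅
  n25('ed'): parent n8 fail=0; on 'd' 0 → fail=0;  out ∅∪∅=∅
  n30('bc'): parent n1 fail=0; on 'c' 0 → fail=19;  out ∅∪∅=∅
  n5('acd'): parent n4 fail=19; on 'd' 19→0 → fail=0;  out ∅∪∅=∅
  n10('ebe'): parent n9 fail=1; on 'e' 1→0 → fail=8;  out ∅∪∅=∅
  n15('ece'): parent n14 fail=19; on 'e' 19→0 → fail=8;  out ∅∪∅=∅
  n21('cab'): parent n20 fail=3; on 'b' 3→0 → fail=1;  out ∅∪{3}={3}
  n26('edb'): parent n25 fail=0; on 'b' 0 → fail=1;  out ∅∪{3}={3}
  n31('bcd'): parent n30 fail=19; on 'd' 19→0 → fail=0;  out ∅∪∅=∅
  n6('acdb'): parent n5 fail=0; on 'b' 0 → fail=1;  out ∅∪{3}={3}
  n11('ebec'): parent n10 fail=8; on 'c' 8 → fail=14;  out ∅∪∅=∅
  n16('ecea'): parent n15 fail=8; on 'a' 8→0 → fail=3;  out ∅∪∅=∅
  n22('cabc'): parent n21 fail=1; on 'c' 1 → fail=30;  out ∅∪∅=∅
  n27('edbe'): parent n26 fail=1; on 'e' 1→0 → fail=8;  out ∅∪∅=∅
  n32('bcda'): parent n31 fail=0; on 'a' 0 → fail=3;  out {7}∪∅={7}
  n7('acdba'): parent n6 fail=1; on 'a' 1 → fail=2;  out {1}∪{0}={0,1}
  n12('ebece'): parent n11 fail=14; on 'e' 14 → fail=15;  out ∅∪∅=∅
  n17('eceab'): parent n16 fail=3; on 'b' 3→0 → fail=1;  out ∅∪{3}={3}
  n23('cabcd'): parent n22 fail=30; on 'd' 30 → fail=31;  out ∅∪∅=∅
  n28('edbeb'): parent n27 fail=8; on 'b' 8 → fail=9;  out ∅∪{3}={3}
  n13('ebecee'): parent n12 fail=15; on 'e' 15→8→0 → fail=8;  out {2}∪∅={2}
  n18('eceabe'): parent n17 fail=1; on 'e' 1→0 → fail=8;  out {4}∪∅={4}
  n24('cabcda'): parent n23 fail=31; on 'a' 31 → fail=32;  out {5}∪{7}={5,7}
  n29('edbebb'): parent n28 fail=9; on 'b' 9→1→0 → fail=1;  out {6}∪{3}={3,6}

Text stream:
i=0 'e': node 0→8
i=1 'c': node 8→14
i=2 'a': node 14→20 (via fail)
i=3 'b': node 20→21  → match P3@[3:3]
i=4 'c': node 21→22
i=5 'd': node 22→23
i=6 'a': node 23→24  → match P5@[1:6],P7@[3:6]
i=7 'a': node 24→3 (via fail)
i=8 'a': node 3→3 (via fail)
i=9 'a': node 3→3 (via fail)
i=10 'c': node 3→4
i=11 'd': node 4→5
i=12 'b': node 5→6  → match P3@[12:12]
i=13 'a': node 6→7  → match P0@[12:13],P1@[9:13]
i=14 'b': node 7→1 (via fail)  → match P3@[14:14]
i=15 'd': node 1→0 (via fail)
i=16 'e': node 0→8
i=17 'c': node 8→14
i=18 'e': node 14→15
i=19 'a': node 15→16

Result: [[3,3],[6,5],[6,7],[12,3],[13,0],[13,1],[14,3]]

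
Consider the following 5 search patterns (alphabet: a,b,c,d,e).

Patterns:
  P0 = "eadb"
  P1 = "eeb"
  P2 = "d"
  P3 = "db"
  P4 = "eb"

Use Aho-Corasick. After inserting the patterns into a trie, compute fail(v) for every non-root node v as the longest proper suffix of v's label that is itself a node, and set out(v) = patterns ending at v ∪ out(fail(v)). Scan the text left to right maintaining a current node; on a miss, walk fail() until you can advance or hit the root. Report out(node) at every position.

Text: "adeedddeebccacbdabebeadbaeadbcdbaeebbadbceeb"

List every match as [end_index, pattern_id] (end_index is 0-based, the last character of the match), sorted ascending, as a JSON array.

Build automaton:
Trie (insert patterns):
  0='ε' goto d→7 e→1
  1='e' goto a→2 b→9 e→5
  2='ea' goto d→3
  3='ead' goto b→4
  4='eadb' goto ·  [P0 ends]
  5='ee' goto b→6
  6='eeb' goto ·  [P1 ends]
  7='d' goto b→8  [P2 ends]
  8='db' goto ·  [P3 ends]
  9='eb' goto ·  [P4 ends]

Failure links (BFS by depth):
  fail(1) 'e': from fail(0)=0 chase 'e': 0 ⇒ 0;  out=∅∪out(0)=∅
  fail(7) 'd': from fail(0)=0 chase 'd': 0 ⇒ 0;  out={2}∪out(0)={2}
  fail(2) 'ea': from fail(1)=0 chase 'a': 0 ⇒ 0;  out=∅∪out(0)=∅
  fail(5) 'ee': from fail(1)=0 chase 'e': 0 ⇒ 1;  out=∅∪out(1)=∅
  fail(8) 'db': from fail(7)=0 chase 'b': 0 ⇒ 0;  out={3}∪out(0)={3}
  fail(9) 'eb': from fail(1)=0 chase 'b': 0 ⇒ 0;  out={4}∪out(0)={4}
  fail(3) 'ead': from fail(2)=0 chase 'd': 0 ⇒ 7;  out=∅∪out(7)={2}
  fail(6) 'eeb': from fail(5)=1 chase 'b': 1 ⇒ 9;  out={1}∪out(9)={1,4}
  fail(4) 'eadb': from fail(3)=7 chase 'b': 7 ⇒ 8;  out={0}∪out(8)={0,3}

Scan:
i=0 'a': node 0→0
i=1 'd': node 0→7  emit P2@[1:1]
i=2 'e': node 7→1 (fail-walked)
i=3 'e': node 1→5
i=4 'd': node 5→7 (fail-walked)  emit P2@[4:4]
i=5 'd': node 7→7 (fail-walked)  emit P2@[5:5]
i=6 'd': node 7→7 (fail-walked)  emit P2@[6:6]
i=7 'e': node 7→1 (fail-walked)
i=8 'e': node 1→5
i=9 'b': node 5→6  emit P1@[7:9],P4@[8:9]
i=10 'c': node 6→0 (fail-walked)
i=11 'c': node 0→0
i=12 'a': node 0→0
i=13 'c': node 0→0
i=14 'b': node 0→0
i=15 'd': node 0→7  emit P2@[15:15]
i=16 'a': node 7→0 (fail-walked)
i=17 'b': node 0→0
i=18 'e': node 0→1
i=19 'b': node 1→9  emit P4@[18:19]
i=20 'e': node 9→1 (fail-walked)
i=21 'a': node 1→2
i=22 'd': node 2→3  emit P2@[22:22]
i=23 'b': node 3→4  emit P0@[20:23],P3@[22:23]
i=24 'a': node 4→0 (fail-walked)
i=25 'e': node 0→1
i=26 'a': node 1→2
i=27 'd': node 2→3  emit P2@[27:27]
i=28 'b': node 3→4  emit P0@[25:28],P3@[27:28]
i=29 'c': node 4→0 (fail-walked)
i=30 'd': node 0→7  emit P2@[30:30]
i=31 'b': node 7→8  emit P3@[30:31]
i=32 'a': node 8→0 (fail-walked)
i=33 'e': node 0→1
i=34 'e': node 1→5
i=35 'b': node 5→6  emit P1@[33:35],P4@[34:35]
i=36 'b': node 6→0 (fail-walked)
i=37 'a': node 0→0
i=38 'd': node 0→7  emit P2@[38:38]
i=39 'b': node 7→8  emit P3@[38:39]
i=40 'c': node 8→0 (fail-walked)
i=41 'e': node 0→1
i=42 'e': node 1→5
i=43 'b': node 5→6  emit P1@[41:43],P4@[42:43]

All matches (sorted): [[1,2],[4,2],[5,2],[6,2],[9,1],[9,4],[15,2],[19,4],[22,2],[23,0],[23,3],[27,2],[28,0],[28,3],[30,2],[31,3],[35,1],[35,4],[38,2],[39,3],[43,1],[43,4]]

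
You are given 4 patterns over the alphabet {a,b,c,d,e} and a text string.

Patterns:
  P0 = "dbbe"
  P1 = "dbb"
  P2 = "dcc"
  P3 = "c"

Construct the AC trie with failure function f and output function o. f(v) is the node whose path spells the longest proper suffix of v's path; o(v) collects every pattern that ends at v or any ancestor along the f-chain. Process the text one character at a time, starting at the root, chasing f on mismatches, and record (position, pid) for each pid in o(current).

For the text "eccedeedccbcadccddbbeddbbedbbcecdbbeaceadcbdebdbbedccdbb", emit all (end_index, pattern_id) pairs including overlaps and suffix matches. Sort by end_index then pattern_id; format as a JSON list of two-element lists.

Build automaton:
Trie (insert patterns):
  n0 'ε': c→7 d→1
  n1 'd': b→2 c→5
  n2 'db': b→3
  n3 'dbb': e→4  [P1 ends]
  n4 'dbbe': ·  [P0 ends]
  n5 'dc': c→6
  n6 'dcc': ·  [P2 ends]
  n7 'c': ·  [P3 ends]

Failure links (BFS by depth):
  fail(1) 'd': from fail(0)=0 chase 'd': 0 ⇒ 0;  out=∅∪out(0)=∅
  fail(7) 'c': from fail(0)=0 chase 'c': 0 ⇒ 0;  out={3}∪out(0)={3}
  fail(2) 'db': from fail(1)=0 chase 'b': 0 ⇒ 0;  out=∅∪out(0)=∅
  fail(5) 'dc': from fail(1)=0 chase 'c': 0 ⇒ 7;  out=∅∪out(7)={3}
  fail(3) 'dbb': from fail(2)=0 chase 'b': 0 ⇒ 0;  out={1}∪out(0)={1}
  fail(6) 'dcc': from fail(5)=7 chase 'c': 7→0 ⇒ 7;  out={2}∪out(7)={2,3}
  fail(4) 'dbbe': from fail(3)=0 chase 'e': 0 ⇒ 0;  out={0}∪out(0)={0}

Run:
pos 0 'e': at 0
pos 1 'c': at 7  ** P3@[1:1]
pos 2 'c': at 7 (fail-walked)  ** P3@[2:2]
pos 3 'e': at 0 (fail-walked)
pos 4 'd': at 1
pos 5 'e': at 0 (fail-walked)
pos 6 'e': at 0
pos 7 'd': at 1
pos 8 'c': at 5  ** P3@[8:8]
pos 9 'c': at 6  ** P2@[7:9],P3@[9:9]
pos 10 'b': at 0 (fail-walked)
pos 11 'c': at 7  ** P3@[11:11]
pos 12 'a': at 0 (fail-walked)
pos 13 'd': at 1
pos 14 'c': at 5  ** P3@[14:14]
pos 15 'c': at 6  ** P2@[13:15],P3@[15:15]
pos 16 'd': at 1 (fail-walked)
pos 17 'd': at 1 (fail-walked)
pos 18 'b': at 2
pos 19 'b': at 3  ** P1@[17:19]
pos 20 'e': at 4  ** P0@[17:20]
pos 21 'd': at 1 (fail-walked)
pos 22 'd': at 1 (fail-walked)
pos 23 'b': at 2
pos 24 'b': at 3  ** P1@[22:24]
pos 25 'e': at 4  ** P0@[22:25]
pos 26 'd': at 1 (fail-walked)
pos 27 'b': at 2
pos 28 'b': at 3  ** P1@[26:28]
pos 29 'c': at 7 (fail-walked)  ** P3@[29:29]
pos 30 'e': at 0 (fail-walked)
pos 31 'c': at 7  ** P3@[31:31]
pos 32 'd': at 1 (fail-walked)
pos 33 'b': at 2
pos 34 'b': at 3  ** P1@[32:34]
pos 35 'e': at 4  ** P0@[32:35]
pos 36 'a': at 0 (fail-walked)
pos 37 'c': at 7  ** P3@[37:37]
pos 38 'e': at 0 (fail-walked)
pos 39 'a': at 0
pos 40 'd': at 1
pos 41 'c': at 5  ** P3@[41:41]
pos 42 'b': at 0 (fail-walked)
pos 43 'd': at 1
pos 44 'e': at 0 (fail-walked)
pos 45 'b': at 0
pos 46 'd': at 1
pos 47 'b': at 2
pos 48 'b': at 3  ** P1@[46:48]
pos 49 'e': at 4  ** P0@[46:49]
pos 50 'd': at 1 (fail-walked)
pos 51 'c': at 5  ** P3@[51:51]
pos 52 'c': at 6  ** P2@[50:52],P3@[52:52]
pos 53 'd': at 1 (fail-walked)
pos 54 'b': at 2
pos 55 'b': at 3  ** P1@[53:55]

Matches: [[1,3],[2,3],[8,3],[9,2],[9,3],[11,3],[14,3],[15,2],[15,3],[19,1],[20,0],[24,1],[25,0],[28,1],[29,3],[31,3],[34,1],[35,0],[37,3],[41,3],[48,1],[49,0],[51,3],[52,2],[52,3],[55,1]]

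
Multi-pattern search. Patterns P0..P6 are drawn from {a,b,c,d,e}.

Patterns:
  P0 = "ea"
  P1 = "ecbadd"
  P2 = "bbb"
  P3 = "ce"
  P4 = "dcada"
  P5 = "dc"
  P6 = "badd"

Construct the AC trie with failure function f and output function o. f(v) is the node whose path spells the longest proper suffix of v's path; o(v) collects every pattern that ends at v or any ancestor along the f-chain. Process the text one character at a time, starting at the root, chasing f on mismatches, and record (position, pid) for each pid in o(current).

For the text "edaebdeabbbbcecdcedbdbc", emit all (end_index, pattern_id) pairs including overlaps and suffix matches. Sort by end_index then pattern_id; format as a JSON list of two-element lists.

Build:
Trie (insert patterns):
  0='ε' goto b→8 c→11 d→13 e→1
  1='e' goto a→2 c→3
  2='ea' goto ·  ←P0
  3='ec' goto b→4
  4='ecb' goto a→5
  5='ecba' goto d→6
  6='ecbad' goto d→7
  7='ecbadd' goto ·  ←P1
  8='b' goto a→18 b→9
  9='bb' goto b→10
  10='bbb' goto ·  ←P2
  11='c' goto e→12
  12='ce' goto ·  ←P3
  13='d' goto c→14
  14='dc' goto a→15  ←P5
  15='dca' goto d→16
  16='dcad' goto a→17
  17='dcada' goto ·  ←P4
  18='ba' goto d→19
  19='bad' goto d→20
  20='badd' goto ·  ←P6

BFS fail/out derivation:
  n1('e'): parent n0 fail=0; on 'e' 0 → fail=0;  out ∅∪∅=∅
  n8('b'): parent n0 fail=0; on 'b' 0 → fail=0;  out ∅∪∅=∅
  n11('c'): parent n0 fail=0; on 'c' 0 → fail=0;  out ∅∪∅=∅
  n13('d'): parent n0 fail=0; on 'd' 0 → fail=0;  out ∅∪∅=∅
  n2('ea'): parent n1 fail=0; on 'a' 0 → fail=0;  out {0}∪∅={0}
  n3('ec'): parent n1 fail=0; on 'c' 0 → fail=11;  out ∅∪∅=∅
  n9('bb'): parent n8 fail=0; on 'b' 0 → fail=8;  out ∅∪∅=∅
  n12('ce'): parent n11 fail=0; on 'e' 0 → fail=1;  out {3}∪∅={3}
  n14('dc'): parent n13 fail=0; on 'c' 0 → fail=11;  out {5}∪∅={5}
  n18('ba'): parent n8 fail=0; on 'a' 0 → fail=0;  out ∅∪∅=∅
  n4('ecb'): parent n3 fail=11; on 'b' 11→0 → fail=8;  out ∅∪∅=∅
  n10('bbb'): parent n9 fail=8; on 'b' 8 → fail=9;  out {2}∪∅={2}
  n15('dca'): parent n14 fail=11; on 'a' 11→0 → fail=0;  out ∅∪∅=∅
  n19('bad'): parent n18 fail=0; on 'd' 0 → fail=13;  out ∅∪∅=∅
  n5('ecba'): parent n4 fail=8; on 'a' 8 → fail=18;  out ∅∪∅=∅
  n16('dcad'): parent n15 fail=0; on 'd' 0 → fail=13;  out ∅∪∅=∅
  n20('badd'): parent n19 fail=13; on 'd' 13→0 → fail=13;  out {6}∪∅={6}
  n6('ecbad'): parent n5 fail=18; on 'd' 18 → fail=19;  out ∅∪∅=∅
  n17('dcada'): parent n16 fail=13; on 'a' 13→0 → fail=0;  out {4}∪∅={4}
  n7('ecbadd'): parent n6 fail=19; on 'd' 19 → fail=20;  out {1}∪{6}={1,6}

Text stream:
i=0 'e': node 0→1
i=1 'd': node 1→13 (via fail)
i=2 'a': node 13→0 (via fail)
i=3 'e': node 0→1
i=4 'b': node 1→8 (via fail)
i=5 'd': node 8→13 (via fail)
i=6 'e': node 13→1 (via fail)
i=7 'a': node 1→2  ** P0@[6:7]
i=8 'b': node 2→8 (via fail)
i=9 'b': node 8→9
i=10 'b': node 9→10  ** P2@[8:10]
i=11 'b': node 10→10 (via fail)  ** P2@[9:11]
i=12 'c': node 10→11 (via fail)
i=13 'e': node 11→12  ** P3@[12:13]
i=14 'c': node 12→3 (via fail)
i=15 'd': node 3→13 (via fail)
i=16 'c': node 13→14  ** P5@[15:16]
i=17 'e': node 14→12 (via fail)  ** P3@[16:17]
i=18 'd': node 12→13 (via fail)
i=19 'b': node 13→8 (via fail)
i=20 'd': node 8→13 (via fail)
i=21 'b': node 13→8 (via fail)
i=22 'c': node 8→11 (via fail)

All matches (sorted): [[7,0],[10,2],[11,2],[13,3],[16,5],[17,3]]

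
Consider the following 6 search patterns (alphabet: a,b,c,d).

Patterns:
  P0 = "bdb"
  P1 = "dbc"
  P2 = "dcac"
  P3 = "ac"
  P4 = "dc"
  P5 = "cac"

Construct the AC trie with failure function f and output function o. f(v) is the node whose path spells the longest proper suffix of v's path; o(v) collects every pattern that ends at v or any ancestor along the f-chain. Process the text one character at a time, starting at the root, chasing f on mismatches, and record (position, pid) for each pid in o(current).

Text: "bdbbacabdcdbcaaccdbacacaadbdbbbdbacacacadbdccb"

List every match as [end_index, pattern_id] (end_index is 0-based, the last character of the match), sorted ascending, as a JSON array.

Build automaton:
Trie nodes:
  n0 'ε': a→10 b→1 c→12 d→4
  n1 'b': d→2
  n2 'bd': b→3
  n3 'bdb': ·  ←P0
  n4 'd': b→5 c→7
  n5 'db': c→6
  n6 'dbc': ·  ←P1
  n7 'dc': a→8  ←P4
  n8 'dca': c→9
  n9 'dcac': ·  ←P2
  n10 'a': c→11
  n11 'ac': ·  ←P3
  n12 'c': a→13
  n13 'ca': c→14
  n14 'cac': ·  ←P5

BFS fail/out derivation:
  fail(1) 'b': from fail(0)=0 chase 'b': 0 ⇒ 0;  out=∅∪out(0)=∅
  fail(4) 'd': from fail(0)=0 chase 'd': 0 ⇒ 0;  out=∅∪out(0)=∅
  fail(10) 'a': from fail(0)=0 chase 'a': 0 ⇒ 0;  out=∅∪out(0)=∅
  fail(12) 'c': from fail(0)=0 chase 'c': 0 ⇒ 0;  out=∅∪out(0)=∅
  fail(2) 'bd': from fail(1)=0 chase 'd': 0 ⇒ 4;  out=∅∪out(4)=∅
  fail(5) 'db': from fail(4)=0 chase 'b': 0 ⇒ 1;  out=∅∪out(1)=∅
  fail(7) 'dc': from fail(4)=0 chase 'c': 0 ⇒ 12;  out={4}∪out(12)={4}
  fail(11) 'ac': from fail(10)=0 chase 'c': 0 ⇒ 12;  out={3}∪out(12)={3}
  fail(13) 'ca': from fail(12)=0 chase 'a': 0 ⇒ 10;  out=∅∪out(10)=∅
  fail(3) 'bdb': from fail(2)=4 chase 'b': 4 ⇒ 5;  out={0}∪out(5)={0}
  fail(6) 'dbc': from fail(5)=1 chase 'c': 1→0 ⇒ 12;  out={1}∪out(12)={1}
  fail(8) 'dca': from fail(7)=12 chase 'a': 12 ⇒ 13;  out=∅∪out(13)=∅
  fail(14) 'cac': from fail(13)=10 chase 'c': 10 ⇒ 11;  out={5}∪out(11)={3,5}
  fail(9) 'dcac': from fail(8)=13 chase 'c': 13 ⇒ 14;  out={2}∪out(14)={2,3,5}

Scan:
pos 0 'b': at 1
pos 1 'd': at 2
pos 2 'b': at 3  emit P0@[0:2]
pos 3 'b': at 1 (fail-walked)
pos 4 'a': at 10 (fail-walked)
pos 5 'c': at 11  emit P3@[4:5]
pos 6 'a': at 13 (fail-walked)
pos 7 'b': at 1 (fail-walked)
pos 8 'd': at 2
pos 9 'c': at 7 (fail-walked)  emit P4@[8:9]
pos 10 'd': at 4 (fail-walked)
pos 11 'b': at 5
pos 12 'c': at 6  emit P1@[10:12]
pos 13 'a': at 13 (fail-walked)
pos 14 'a': at 10 (fail-walked)
pos 15 'c': at 11  emit P3@[14:15]
pos 16 'c': at 12 (fail-walked)
pos 17 'd': at 4 (fail-walked)
pos 18 'b': at 5
pos 19 'a': at 10 (fail-walked)
pos 20 'c': at 11  emit P3@[19:20]
pos 21 'a': at 13 (fail-walked)
pos 22 'c': at 14  emit P3@[21:22],P5@[20:22]
pos 23 'a': at 13 (fail-walked)
pos 24 'a': at 10 (fail-walked)
pos 25 'd': at 4 (fail-walked)
pos 26 'b': at 5
pos 27 'd': at 2 (fail-walked)
pos 28 'b': at 3  emit P0@[26:28]
pos 29 'b': at 1 (fail-walked)
pos 30 'b': at 1 (fail-walked)
pos 31 'd': at 2
pos 32 'b': at 3  emit P0@[30:32]
pos 33 'a': at 10 (fail-walked)
pos 34 'c': at 11  emit P3@[33:34]
pos 35 'a': at 13 (fail-walked)
pos 36 'c': at 14  emit P3@[35:36],P5@[34:36]
pos 37 'a': at 13 (fail-walked)
pos 38 'c': at 14  emit P3@[37:38],P5@[36:38]
pos 39 'a': at 13 (fail-walked)
pos 40 'd': at 4 (fail-walked)
pos 41 'b': at 5
pos 42 'd': at 2 (fail-walked)
pos 43 'c': at 7 (fail-walked)  emit P4@[42:43]
pos 44 'c': at 12 (fail-walked)
pos 45 'b': at 1 (fail-walked)

Result: [[2,0],[5,3],[9,4],[12,1],[15,3],[20,3],[22,3],[22,5],[28,0],[32,0],[34,3],[36,3],[36,5],[38,3],[38,5],[43,4]]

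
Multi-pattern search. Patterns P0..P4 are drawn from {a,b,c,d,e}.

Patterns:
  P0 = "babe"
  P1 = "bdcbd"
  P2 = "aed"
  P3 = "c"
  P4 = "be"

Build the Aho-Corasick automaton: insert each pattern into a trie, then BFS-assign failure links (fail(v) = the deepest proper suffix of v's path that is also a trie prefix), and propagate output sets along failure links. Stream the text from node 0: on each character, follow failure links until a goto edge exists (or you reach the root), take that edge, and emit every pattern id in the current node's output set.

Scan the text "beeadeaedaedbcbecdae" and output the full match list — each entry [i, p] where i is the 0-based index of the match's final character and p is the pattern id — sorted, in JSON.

Build automaton:
Trie nodes:
  0='ε' goto a→9 b→1 c→12
  1='b' goto a→2 d→5 e→13
  2='ba' goto b→3
  3='bab' goto e→4
  4='babe' goto ·  ←P0
  5='bd' goto c→6
  6='bdc' goto b→7
  7='bdcb' goto d→8
  8='bdcbd' goto ·  ←P1
  9='a' goto e→10
  10='ae' goto d→11
  11='aed' goto ·  ←P2
  12='c' goto ·  ←P3
  13='be' goto ·  ←P4

Failure links (BFS by depth):
  n1('b'): parent n0 fail=0; on 'b' 0 → fail=0;  out ∅∪∅=∅
  n9('a'): parent n0 fail=0; on 'a' 0 → fail=0;  out ∅∪∅=∅
  n12('c'): parent n0 fail=0; on 'c' 0 → fail=0;  out {3}∪∅={3}
  n2('ba'): parent n1 fail=0; on 'a' 0 → fail=9;  out ∅∪∅=∅
  n5('bd'): parent n1 fail=0; on 'd' 0 → fail=0;  out ∅∪∅=∅
  n10('ae'): parent n9 fail=0; on 'e' 0 → fail=0;  out ∅∪∅=∅
  n13('be'): parent n1 fail=0; on 'e' 0 → fail=0;  out {4}∪∅={4}
  n3('bab'): parent n2 fail=9; on 'b' 9→0 → fail=1;  out ∅∪∅=∅
  n6('bdc'): parent n5 fail=0; on 'c' 0 → fail=12;  out ∅∪{3}={3}
  n11('aed'): parent n10 fail=0; on 'd' 0 → fail=0;  out {2}∪∅={2}
  n4('babe'): parent n3 fail=1; on 'e' 1 → fail=13;  out {0}∪{4}={0,4}
  n7('bdcb'): parent n6 fail=12; on 'b' 12→0 → fail=1;  out ∅∪∅=∅
  n8('bdcbd'): parent n7 fail=1; on 'd' 1 → fail=5;  out {1}∪∅={1}

Scan:
[0] read 'b'  n0⇒n1
[1] read 'e'  n1⇒n13  emit P4@[0:1]
[2] read 'e'  n13⇒n0 (via fail)
[3] read 'a'  n0⇒n9
[4] read 'd'  n9⇒n0 (via fail)
[5] read 'e'  n0⇒n0
[6] read 'a'  n0⇒n9
[7] read 'e'  n9⇒n10
[8] read 'd'  n10⇒n11  emit P2@[6:8]
[9] read 'a'  n11⇒n9 (via fail)
[10] read 'e'  n9⇒n10
[11] read 'd'  n10⇒n11  emit P2@[9:11]
[12] read 'b'  n11⇒n1 (via fail)
[13] read 'c'  n1⇒n12 (via fail)  emit P3@[13:13]
[14] read 'b'  n12⇒n1 (via fail)
[15] read 'e'  n1⇒n13  emit P4@[14:15]
[16] read 'c'  n13⇒n12 (via fail)  emit P3@[16:16]
[17] read 'd'  n12⇒n0 (via fail)
[18] read 'a'  n0⇒n9
[19] read 'e'  n9⇒n10

Result: [[1,4],[8,2],[11,2],[13,3],[15,4],[16,3]]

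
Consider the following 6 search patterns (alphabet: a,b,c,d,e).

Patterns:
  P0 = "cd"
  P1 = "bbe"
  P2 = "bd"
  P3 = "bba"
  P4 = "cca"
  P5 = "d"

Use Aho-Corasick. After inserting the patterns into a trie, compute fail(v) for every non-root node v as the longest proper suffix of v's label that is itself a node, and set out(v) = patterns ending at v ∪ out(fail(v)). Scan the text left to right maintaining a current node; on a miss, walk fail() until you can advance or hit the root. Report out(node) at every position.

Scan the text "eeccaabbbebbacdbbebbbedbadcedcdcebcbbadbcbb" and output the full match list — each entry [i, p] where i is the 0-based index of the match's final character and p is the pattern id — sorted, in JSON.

Construct AC machine:
Trie nodes:
  n0 'ε': b→3 c→1 d→10
  n1 'c': c→8 d→2
  n2 'cd': ·  [P0 ends]
  n3 'b': b→4 d→6
  n4 'bb': a→7 e→5
  n5 'bbe': ·  [P1 ends]
  n6 'bd': ·  [P2 ends]
  n7 'bba': ·  [P3 ends]
  n8 'cc': a→9
  n9 'cca': ·  [P4 ends]
  n10 'd': ·  [P5 ends]

BFS fail/out derivation:
  fail(1) 'c': from fail(0)=0 chase 'c': 0 ⇒ 0;  out=∅∪out(0)=∅
  fail(3) 'b': from fail(0)=0 chase 'b': 0 ⇒ 0;  out=∅∪out(0)=∅
  fail(10) 'd': from fail(0)=0 chase 'd': 0 ⇒ 0;  out={5}∪out(0)={5}
  fail(2) 'cd': from fail(1)=0 chase 'd': 0 ⇒ 10;  out={0}∪out(10)={0,5}
  fail(4) 'bb': from fail(3)=0 chase 'b': 0 ⇒ 3;  out=∅∪out(3)=∅
  fail(6) 'bd': from fail(3)=0 chase 'd': 0 ⇒ 10;  out={2}∪out(10)={2,5}
  fail(8) 'cc': from fail(1)=0 chase 'c': 0 ⇒ 1;  out=∅∪out(1)=∅
  fail(5) 'bbe': from fail(4)=3 chase 'e': 3→0 ⇒ 0;  out={1}∪out(0)={1}
  fail(7) 'bba': from fail(4)=3 chase 'a': 3→0 ⇒ 0;  out={3}∪out(0)={3}
  fail(9) 'cca': from fail(8)=1 chase 'a': 1→0 ⇒ 0;  out={4}∪out(0)={4}

Text stream:
[0] read 'e'  n0⇒n0
[1] read 'e'  n0⇒n0
[2] read 'c'  n0⇒n1
[3] read 'c'  n1⇒n8
[4] read 'a'  n8⇒n9  → match P4@[2:4]
[5] read 'a'  n9⇒n0 (via fail)
[6] read 'b'  n0⇒n3
[7] read 'b'  n3⇒n4
[8] read 'b'  n4⇒n4 (via fail)
[9] read 'e'  n4⇒n5  → match P1@[7:9]
[10] read 'b'  n5⇒n3 (via fail)
[11] read 'b'  n3⇒n4
[12] read 'a'  n4⇒n7  → match P3@[10:12]
[13] read 'c'  n7⇒n1 (via fail)
[14] read 'd'  n1⇒n2  → match P0@[13:14],P5@[14:14]
[15] read 'b'  n2⇒n3 (via fail)
[16] read 'b'  n3⇒n4
[17] read 'e'  n4⇒n5  → match P1@[15:17]
[18] read 'b'  n5⇒n3 (via fail)
[19] read 'b'  n3⇒n4
[20] read 'b'  n4⇒n4 (via fail)
[21] read 'e'  n4⇒n5  → match P1@[19:21]
[22] read 'd'  n5⇒n10 (via fail)  → match P5@[22:22]
[23] read 'b'  n10⇒n3 (via fail)
[24] read 'a'  n3⇒n0 (via fail)
[25] read 'd'  n0⇒n10  → match P5@[25:25]
[26] read 'c'  n10⇒n1 (via fail)
[27] read 'e'  n1⇒n0 (via fail)
[28] read 'd'  n0⇒n10  → match P5@[28:28]
[29] read 'c'  n10⇒n1 (via fail)
[30] read 'd'  n1⇒n2  → match P0@[29:30],P5@[30:30]
[31] read 'c'  n2⇒n1 (via fail)
[32] read 'e'  n1⇒n0 (via fail)
[33] read 'b'  n0⇒n3
[34] read 'c'  n3⇒n1 (via fail)
[35] read 'b'  n1⇒n3 (via fail)
[36] read 'b'  n3⇒n4
[37] read 'a'  n4⇒n7  → match P3@[35:37]
[38] read 'd'  n7⇒n10 (via fail)  → match P5@[38:38]
[39] read 'b'  n10⇒n3 (via fail)
[40] read 'c'  n3⇒n1 (via fail)
[41] read 'b'  n1⇒n3 (via fail)
[42] read 'b'  n3⇒n4

Result: [[4,4],[9,1],[12,3],[14,0],[14,5],[17,1],[21,1],[22,5],[25,5],[28,5],[30,0],[30,5],[37,3],[38,5]]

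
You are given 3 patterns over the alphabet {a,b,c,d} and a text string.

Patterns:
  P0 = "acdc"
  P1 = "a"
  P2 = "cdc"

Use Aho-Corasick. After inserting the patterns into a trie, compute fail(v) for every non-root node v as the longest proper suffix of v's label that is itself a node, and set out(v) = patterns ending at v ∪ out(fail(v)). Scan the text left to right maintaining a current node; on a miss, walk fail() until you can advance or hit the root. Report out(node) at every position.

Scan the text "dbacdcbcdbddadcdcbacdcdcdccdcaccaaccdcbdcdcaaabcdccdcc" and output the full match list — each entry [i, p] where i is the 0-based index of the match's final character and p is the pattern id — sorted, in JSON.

Construct AC machine:
Trie nodes:
  n0 'ε': a→1 c→5
  n1 'a': c→2  ←P1
  n2 'ac': d→3
  n3 'acd': c→4
  n4 'acdc': ·  ←P0
  n5 'c': d→6
  n6 'cd': c→7
  n7 'cdc': ·  ←P2

BFS fail/out derivation:
  n1('a'): parent n0 fail=0; on 'a' 0 → fail=0;  out {1}∪∅={1}
  n5('c'): parent n0 fail=0; on 'c' 0 → fail=0;  out ∅∪∅=∅
  n2('ac'): parent n1 fail=0; on 'c' 0 → fail=5;  out ∅∪∅=∅
  n6('cd'): parent n5 fail=0; on 'd' 0 → fail=0;  out ∅∪∅=∅
  n3('acd'): parent n2 fail=5; on 'd' 5 → fail=6;  out ∅∪∅=∅
  n7('cdc'): parent n6 fail=0; on 'c' 0 → fail=5;  out {2}∪∅={2}
  n4('acdc'): parent n3 fail=6; on 'c' 6 → fail=7;  out {0}∪{2}={0,2}

Scan:
pos 0 'd': at 0
pos 1 'b': at 0
pos 2 'a': at 1  ** P1@[2:2]
pos 3 'c': at 2
pos 4 'd': at 3
pos 5 'c': at 4  ** P0@[2:5],P2@[3:5]
pos 6 'b': at 0 (fail-walked)
pos 7 'c': at 5
pos 8 'd': at 6
pos 9 'b': at 0 (fail-walked)
pos 10 'd': at 0
pos 11 'd': at 0
pos 12 'a': at 1  ** P1@[12:12]
pos 13 'd': at 0 (fail-walked)
pos 14 'c': at 5
pos 15 'd': at 6
pos 16 'c': at 7  ** P2@[14:16]
pos 17 'b': at 0 (fail-walked)
pos 18 'a': at 1  ** P1@[18:18]
pos 19 'c': at 2
pos 20 'd': at 3
pos 21 'c': at 4  ** P0@[18:21],P2@[19:21]
pos 22 'd': at 6 (fail-walked)
pos 23 'c': at 7  ** P2@[21:23]
pos 24 'd': at 6 (fail-walked)
pos 25 'c': at 7  ** P2@[23:25]
pos 26 'c': at 5 (fail-walked)
pos 27 'd': at 6
pos 28 'c': at 7  ** P2@[26:28]
pos 29 'a': at 1 (fail-walked)  ** P1@[29:29]
pos 30 'c': at 2
pos 31 'c': at 5 (fail-walked)
pos 32 'a': at 1 (fail-walked)  ** P1@[32:32]
pos 33 'a': at 1 (fail-walked)  ** P1@[33:33]
pos 34 'c': at 2
pos 35 'c': at 5 (fail-walked)
pos 36 'd': at 6
pos 37 'c': at 7  ** P2@[35:37]
pos 38 'b': at 0 (fail-walked)
pos 39 'd': at 0
pos 40 'c': at 5
pos 41 'd': at 6
pos 42 'c': at 7  ** P2@[40:42]
pos 43 'a': at 1 (fail-walked)  ** P1@[43:43]
pos 44 'a': at 1 (fail-walked)  ** P1@[44:44]
pos 45 'a': at 1 (fail-walked)  ** P1@[45:45]
pos 46 'b': at 0 (fail-walked)
pos 47 'c': at 5
pos 48 'd': at 6
pos 49 'c': at 7  ** P2@[47:49]
pos 50 'c': at 5 (fail-walked)
pos 51 'd': at 6
pos 52 'c': at 7  ** P2@[50:52]
pos 53 'c': at 5 (fail-walked)

Matches: [[2,1],[5,0],[5,2],[12,1],[16,2],[18,1],[21,0],[21,2],[23,2],[25,2],[28,2],[29,1],[32,1],[33,1],[37,2],[42,2],[43,1],[44,1],[45,1],[49,2],[52,2]]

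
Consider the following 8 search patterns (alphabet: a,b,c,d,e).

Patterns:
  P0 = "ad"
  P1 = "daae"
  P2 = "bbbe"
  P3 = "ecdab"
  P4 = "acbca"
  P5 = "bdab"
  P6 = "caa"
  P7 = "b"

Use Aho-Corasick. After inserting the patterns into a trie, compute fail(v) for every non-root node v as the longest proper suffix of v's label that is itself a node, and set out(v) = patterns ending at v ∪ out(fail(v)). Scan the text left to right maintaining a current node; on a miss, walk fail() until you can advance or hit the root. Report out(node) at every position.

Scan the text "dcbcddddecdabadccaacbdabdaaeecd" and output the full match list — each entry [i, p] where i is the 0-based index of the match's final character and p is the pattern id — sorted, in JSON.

Build automaton:
Trie (insert patterns):
  0='ε' goto a→1 b→7 c→23 d→3 e→11
  1='a' goto c→16 d→2
  2='ad' goto ·  [P0 ends]
  3='d' goto a→4
  4='da' goto a→5
  5='daa' goto e→6
  6='daae' goto ·  [P1 ends]
  7='b' goto b→8 d→20  [P7 ends]
  8='bb' goto b→9
  9='bbb' goto e→10
  10='bbbe' goto ·  [P2 ends]
  11='e' goto c→12
  12='ec' goto d→13
  13='ecd' goto a→14
  14='ecda' goto b→15
  15='ecdab' goto ·  [P3 ends]
  16='ac' goto b→17
  17='acb' goto c→18
  18='acbc' goto a→19
  19='acbca' goto ·  [P4 ends]
  20='bd' goto a→21
  21='bda' goto b→22
  22='bdab' goto ·  [P5 ends]
  23='c' goto a→24
  24='ca' goto a→25
  25='caa' goto ·  [P6 ends]

BFS fail/out derivation:
  n1('a'): parent n0 fail=0; on 'a' 0 → fail=0;  out ∅∪∅=∅
  n3('d'): parent n0 fail=0; on 'd' 0 → fail=0;  out ∅∪∅=∅
  n7('b'): parent n0 fail=0; on 'b' 0 → fail=0;  out {7}∪∅={7}
  n11('e'): parent n0 fail=0; on 'e' 0 → fail=0;  out ∅∪∅=∅
  n23('c'): parent n0 fail=0; on 'c' 0 → fail=0;  out ∅∪∅=∅
  n2('ad'): parent n1 fail=0; on 'd' 0 → fail=3;  out {0}∪∅={0}
  n4('da'): parent n3 fail=0; on 'a' 0 → fail=1;  out ∅∪∅=∅
  n8('bb'): parent n7 fail=0; on 'b' 0 → fail=7;  out ∅∪{7}={7}
  n12('ec'): parent n11 fail=0; on 'c' 0 → fail=23;  out ∅∪∅=∅
  n16('ac'): parent n1 fail=0; on 'c' 0 → fail=23;  out ∅∪∅=∅
  n20('bd'): parent n7 fail=0; on 'd' 0 → fail=3;  out ∅∪∅=∅
  n24('ca'): parent n23 fail=0; on 'a' 0 → fail=1;  out ∅∪∅=∅
  n5('daa'): parent n4 fail=1; on 'a' 1→0 → fail=1;  out ∅∪∅=∅
  n9('bbb'): parent n8 fail=7; on 'b' 7 → fail=8;  out ∅∪{7}={7}
  n13('ecd'): parent n12 fail=23; on 'd' 23→0 → fail=3;  out ∅∪∅=∅
  n17('acb'): parent n16 fail=23; on 'b' 23→0 → fail=7;  out ∅∪{7}={7}
  n21('bda'): parent n20 fail=3; on 'a' 3 → fail=4;  out ∅∪∅=∅
  n25('caa'): parent n24 fail=1; on 'a' 1→0 → fail=1;  out {6}∪∅={6}
  n6('daae'): parent n5 fail=1; on 'e' 1→0 → fail=11;  out {1}∪∅={1}
  n10('bbbe'): parent n9 fail=8; on 'e' 8→7→0 → fail=11;  out {2}∪∅={2}
  n14('ecda'): parent n13 fail=3; on 'a' 3 → fail=4;  out ∅∪∅=∅
  n18('acbc'): parent n17 fail=7; on 'c' 7→0 → fail=23;  out ∅∪∅=∅
  n22('bdab'): parent n21 fail=4; on 'b' 4→1→0 → fail=7;  out {5}∪{7}={5,7}
  n15('ecdab'): parent n14 fail=4; on 'b' 4→1→0 → fail=7;  out {3}∪{7}={3,7}
  n19('acbca'): parent n18 fail=23; on 'a' 23 → fail=24;  out {4}∪∅={4}

Scan:
pos 0 'd': at 3
pos 1 'c': at 23 (fail-walked)
pos 2 'b': at 7 (fail-walked)  emit P7@[2:2]
pos 3 'c': at 23 (fail-walked)
pos 4 'd': at 3 (fail-walked)
pos 5 'd': at 3 (fail-walked)
pos 6 'd': at 3 (fail-walked)
pos 7 'd': at 3 (fail-walked)
pos 8 'e': at 11 (fail-walked)
pos 9 'c': at 12
pos 10 'd': at 13
pos 11 'a': at 14
pos 12 'b': at 15  emit P3@[8:12],P7@[12:12]
pos 13 'a': at 1 (fail-walked)
pos 14 'd': at 2  emit P0@[13:14]
pos 15 'c': at 23 (fail-walked)
pos 16 'c': at 23 (fail-walked)
pos 17 'a': at 24
pos 18 'a': at 25  emit P6@[16:18]
pos 19 'c': at 16 (fail-walked)
pos 20 'b': at 17  emit P7@[20:20]
pos 21 'd': at 20 (fail-walked)
pos 22 'a': at 21
pos 23 'b': at 22  emit P5@[20:23],P7@[23:23]
pos 24 'd': at 20 (fail-walked)
pos 25 'a': at 21
pos 26 'a': at 5 (fail-walked)
pos 27 'e': at 6  emit P1@[24:27]
pos 28 'e': at 11 (fail-walked)
pos 29 'c': at 12
pos 30 'd': at 13

Result: [[2,7],[12,3],[12,7],[14,0],[18,6],[20,7],[23,5],[23,7],[27,1]]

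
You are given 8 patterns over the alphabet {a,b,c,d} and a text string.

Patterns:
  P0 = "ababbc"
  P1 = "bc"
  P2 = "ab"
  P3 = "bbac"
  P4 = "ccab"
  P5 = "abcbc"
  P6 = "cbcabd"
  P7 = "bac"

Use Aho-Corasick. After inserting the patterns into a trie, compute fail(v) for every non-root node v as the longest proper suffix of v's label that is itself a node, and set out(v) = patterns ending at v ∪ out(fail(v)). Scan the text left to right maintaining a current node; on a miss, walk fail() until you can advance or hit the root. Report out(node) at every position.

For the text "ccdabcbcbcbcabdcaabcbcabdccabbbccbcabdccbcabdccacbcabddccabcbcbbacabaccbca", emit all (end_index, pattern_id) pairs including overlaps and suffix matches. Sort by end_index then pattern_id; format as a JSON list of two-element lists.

Build automaton:
Trie nodes:
  0='ε' goto a→1 b→7 c→12
  1='a' goto b→2
  2='ab' goto a→3 c→16  ←P2
  3='aba' goto b→4
  4='abab' goto b→5
  5='ababb' goto c→6
  6='ababbc' goto ·  ←P0
  7='b' goto a→24 b→9 c→8
  8='bc' goto ·  ←P1
  9='bb' goto a→10
  10='bba' goto c→11
  11='bbac' goto ·  ←P3
  12='c' goto b→19 c→13
  13='cc' goto a→14
  14='cca' goto b→15
  15='ccab' goto ·  ←P4
  16='abc' goto b→17
  17='abcb' goto c→18
  18='abcbc' goto ·  ←P5
  19='cb' goto c→20
  20='cbc' goto a→21
  21='cbca' goto b→22
  22='cbcab' goto d→23
  23='cbcabd' goto ·  ←P6
  24='ba' goto c→25
  25='bac' goto ·  ←P7

Failure links (BFS by depth):
  fail(1) 'a': from fail(0)=0 chase 'a': 0 ⇒ 0;  out=∅∪out(0)=∅
  fail(7) 'b': from fail(0)=0 chase 'b': 0 ⇒ 0;  out=∅∪out(0)=∅
  fail(12) 'c': from fail(0)=0 chase 'c': 0 ⇒ 0;  out=∅∪out(0)=∅
  fail(2) 'ab': from fail(1)=0 chase 'b': 0 ⇒ 7;  out={2}∪out(7)={2}
  fail(8) 'bc': from fail(7)=0 chase 'c': 0 ⇒ 12;  out={1}∪out(12)={1}
  fail(9) 'bb': from fail(7)=0 chase 'b': 0 ⇒ 7;  out=∅∪out(7)=∅
  fail(13) 'cc': from fail(12)=0 chase 'c': 0 ⇒ 12;  out=∅∪out(12)=∅
  fail(19) 'cb': from fail(12)=0 chase 'b': 0 ⇒ 7;  out=∅∪out(7)=∅
  fail(24) 'ba': from fail(7)=0 chase 'a': 0 ⇒ 1;  out=∅∪out(1)=∅
  fail(3) 'aba': from fail(2)=7 chase 'a': 7 ⇒ 24;  out=∅∪out(24)=∅
  fail(10) 'bba': from fail(9)=7 chase 'a': 7 ⇒ 24;  out=∅∪out(24)=∅
  fail(14) 'cca': from fail(13)=12 chase 'a': 12→0 ⇒ 1;  out=∅∪out(1)=∅
  fail(16) 'abc': from fail(2)=7 chase 'c': 7 ⇒ 8;  out=∅∪out(8)={1}
  fail(20) 'cbc': from fail(19)=7 chase 'c': 7 ⇒ 8;  out=∅∪out(8)={1}
  fail(25) 'bac': from fail(24)=1 chase 'c': 1→0 ⇒ 12;  out={7}∪out(12)={7}
  fail(4) 'abab': from fail(3)=24 chase 'b': 24→1 ⇒ 2;  out=∅∪out(2)={2}
  fail(11) 'bbac': from fail(10)=24 chase 'c': 24 ⇒ 25;  out={3}∪out(25)={3,7}
  fail(15) 'ccab': from fail(14)=1 chase 'b': 1 ⇒ 2;  out={4}∪out(2)={2,4}
  fail(17) 'abcb': from fail(16)=8 chase 'b': 8→12 ⇒ 19;  out=∅∪out(19)=∅
  fail(21) 'cbca': from fail(20)=8 chase 'a': 8→12→0 ⇒ 1;  out=∅∪out(1)=∅
  fail(5) 'ababb': from fail(4)=2 chase 'b': 2→7 ⇒ 9;  out=∅∪out(9)=∅
  fail(18) 'abcbc': from fail(17)=19 chase 'c': 19 ⇒ 20;  out={5}∪out(20)={1,5}
  fail(22) 'cbcab': from fail(21)=1 chase 'b': 1 ⇒ 2;  out=∅∪out(2)={2}
  fail(6) 'ababbc': from fail(5)=9 chase 'c': 9→7 ⇒ 8;  out={0}∪out(8)={0,1}
  fail(23) 'cbcabd': from fail(22)=2 chase 'd': 2→7→0 ⇒ 0;  out={6}∪out(0)={6}

Scan:
[0] read 'c'  n0⇒n12
[1] read 'c'  n12⇒n13
[2] read 'd'  n13⇒n0 (fail-walked)
[3] read 'a'  n0⇒n1
[4] read 'b'  n1⇒n2  ** P2@[3:4]
[5] read 'c'  n2⇒n16  ** P1@[4:5]
[6] read 'b'  n16⇒n17
[7] read 'c'  n17⇒n18  ** P1@[6:7],P5@[3:7]
[8] read 'b'  n18⇒n19 (fail-walked)
[9] read 'c'  n19⇒n20  ** P1@[8:9]
[10] read 'b'  n20⇒n19 (fail-walked)
[11] read 'c'  n19⇒n20  ** P1@[10:11]
[12] read 'a'  n20⇒n21
[13] read 'b'  n21⇒n22  ** P2@[12:13]
[14] read 'd'  n22⇒n23  ** P6@[9:14]
[15] read 'c'  n23⇒n12 (fail-walked)
[16] read 'a'  n12⇒n1 (fail-walked)
[17] read 'a'  n1⇒n1 (fail-walked)
[18] read 'b'  n1⇒n2  ** P2@[17:18]
[19] read 'c'  n2⇒n16  ** P1@[18:19]
[20] read 'b'  n16⇒n17
[21] read 'c'  n17⇒n18  ** P1@[20:21],P5@[17:21]
[22] read 'a'  n18⇒n21 (fail-walked)
[23] read 'b'  n21⇒n22  ** P2@[22:23]
[24] read 'd'  n22⇒n23  ** P6@[19:24]
[25] read 'c'  n23⇒n12 (fail-walked)
[26] read 'c'  n12⇒n13
[27] read 'a'  n13⇒n14
[28] read 'b'  n14⇒n15  ** P2@[27:28],P4@[25:28]
[29] read 'b'  n15⇒n9 (fail-walked)
[30] read 'b'  n9⇒n9 (fail-walked)
[31] read 'c'  n9⇒n8 (fail-walked)  ** P1@[30:31]
[32] read 'c'  n8⇒n13 (fail-walked)
[33] read 'b'  n13⇒n19 (fail-walked)
[34] read 'c'  n19⇒n20  ** P1@[33:34]
[35] read 'a'  n20⇒n21
[36] read 'b'  n21⇒n22  ** P2@[35:36]
[37] read 'd'  n22⇒n23  ** P6@[32:37]
[38] read 'c'  n23⇒n12 (fail-walked)
[39] read 'c'  n12⇒n13
[40] read 'b'  n13⇒n19 (fail-walked)
[41] read 'c'  n19⇒n20  ** P1@[40:41]
[42] read 'a'  n20⇒n21
[43] read 'b'  n21⇒n22  ** P2@[42:43]
[44] read 'd'  n22⇒n23  ** P6@[39:44]
[45] read 'c'  n23⇒n12 (fail-walked)
[46] read 'c'  n12⇒n13
[47] read 'a'  n13⇒n14
[48] read 'c'  n14⇒n12 (fail-walked)
[49] read 'b'  n12⇒n19
[50] read 'c'  n19⇒n20  ** P1@[49:50]
[51] read 'a'  n20⇒n21
[52] read 'b'  n21⇒n22  ** P2@[51:52]
[53] read 'd'  n22⇒n23  ** P6@[48:53]
[54] read 'd'  n23⇒n0 (fail-walked)
[55] read 'c'  n0⇒n12
[56] read 'c'  n12⇒n13
[57] read 'a'  n13⇒n14
[58] read 'b'  n14⇒n15  ** P2@[57:58],P4@[55:58]
[59] read 'c'  n15⇒n16 (fail-walked)  ** P1@[58:59]
[60] read 'b'  n16⇒n17
[61] read 'c'  n17⇒n18  ** P1@[60:61],P5@[57:61]
[62] read 'b'  n18⇒n19 (fail-walked)
[63] read 'b'  n19⇒n9 (fail-walked)
[64] read 'a'  n9⇒n10
[65] read 'c'  n10⇒n11  ** P3@[62:65],P7@[63:65]
[66] read 'a'  n11⇒n1 (fail-walked)
[67] read 'b'  n1⇒n2  ** P2@[66:67]
[68] read 'a'  n2⇒n3
[69] read 'c'  n3⇒n25 (fail-walked)  ** P7@[67:69]
[70] read 'c'  n25⇒n13 (fail-walked)
[71] read 'b'  n13⇒n19 (fail-walked)
[72] read 'c'  n19⇒n20  ** P1@[71:72]
[73] read 'a'  n20⇒n21

Result: [[4,2],[5,1],[7,1],[7,5],[9,1],[11,1],[13,2],[14,6],[18,2],[19,1],[21,1],[21,5],[23,2],[24,6],[28,2],[28,4],[31,1],[34,1],[36,2],[37,6],[41,1],[43,2],[44,6],[50,1],[52,2],[53,6],[58,2],[58,4],[59,1],[61,1],[61,5],[65,3],[65,7],[67,2],[69,7],[72,1]]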